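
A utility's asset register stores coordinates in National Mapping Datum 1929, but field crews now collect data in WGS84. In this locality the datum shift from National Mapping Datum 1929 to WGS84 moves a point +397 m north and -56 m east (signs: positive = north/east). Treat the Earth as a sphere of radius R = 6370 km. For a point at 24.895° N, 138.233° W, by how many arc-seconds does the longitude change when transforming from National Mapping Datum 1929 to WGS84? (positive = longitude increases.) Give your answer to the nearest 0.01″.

At latitude 24.895°, cos φ = 0.907081.
One radian of longitude at latitude φ spans R cos φ, so Δλ = ΔE / (R cos φ) = -56.0 / (6370000 × 0.907081) = -9.6918e-06 rad = -1.999″.

Δλ = -2.00″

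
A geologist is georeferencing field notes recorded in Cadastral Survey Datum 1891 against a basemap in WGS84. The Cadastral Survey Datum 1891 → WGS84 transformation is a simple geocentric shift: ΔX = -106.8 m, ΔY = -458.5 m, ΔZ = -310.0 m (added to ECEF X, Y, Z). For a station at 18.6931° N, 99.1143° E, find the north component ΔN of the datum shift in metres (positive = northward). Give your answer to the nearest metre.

The local north axis is (−sin φ cos λ, −sin φ sin λ, cos φ), giving ΔN = -5.422 + 145.093 − 293.647 = -153.98 m.

ΔN = -154 m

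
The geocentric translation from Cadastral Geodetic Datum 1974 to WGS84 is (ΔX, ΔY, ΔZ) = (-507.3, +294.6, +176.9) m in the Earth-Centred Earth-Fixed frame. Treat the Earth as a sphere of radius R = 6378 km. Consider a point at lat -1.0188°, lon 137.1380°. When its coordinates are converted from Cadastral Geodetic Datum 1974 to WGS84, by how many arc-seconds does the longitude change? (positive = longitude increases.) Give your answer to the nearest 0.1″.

Δλ = 4.2″

sin φ = -0.017780, cos φ = 0.999842, sin λ = 0.680235, cos λ = -0.732994.
East component: ΔE = −sin λ·ΔX + cos λ·ΔY = −(0.680235)(-507.3) + (-0.732994)(294.6) = 129.14 m.
1° of latitude spans πR/180 = 111317 m; at latitude φ, 1° of longitude spans that × cos φ = 111299.5 m, so Δλ = 129.14 / 111299.5 × 3600 = 4.177″.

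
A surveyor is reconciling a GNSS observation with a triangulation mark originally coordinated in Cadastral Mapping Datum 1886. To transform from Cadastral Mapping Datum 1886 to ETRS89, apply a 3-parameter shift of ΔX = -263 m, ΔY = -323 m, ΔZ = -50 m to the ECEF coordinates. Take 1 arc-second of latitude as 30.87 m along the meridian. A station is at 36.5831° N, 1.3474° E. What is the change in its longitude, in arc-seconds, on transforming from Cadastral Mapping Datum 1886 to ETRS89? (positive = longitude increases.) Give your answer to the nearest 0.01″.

Δλ = -12.78″

sin φ = 0.595988, cos φ = 0.802993, sin λ = 0.023514, cos λ = 0.999723.
East component: ΔE = −sin λ·ΔX + cos λ·ΔY = −(0.023514)(-263) + (0.999723)(-323) = -316.73 m.
1° of latitude spans 3600 × 30.87 = 111132 m; at latitude φ, 1° of longitude spans that × cos φ = 89238.3 m, so Δλ = -316.73 / 89238.3 × 3600 = -12.777″.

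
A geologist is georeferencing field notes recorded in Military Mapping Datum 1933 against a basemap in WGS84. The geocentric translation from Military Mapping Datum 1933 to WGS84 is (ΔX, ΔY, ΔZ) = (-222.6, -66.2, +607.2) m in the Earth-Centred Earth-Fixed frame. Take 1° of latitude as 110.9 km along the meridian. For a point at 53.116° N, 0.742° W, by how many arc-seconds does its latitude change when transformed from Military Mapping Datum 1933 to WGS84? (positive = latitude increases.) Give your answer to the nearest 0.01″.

Δφ = 17.59″

sin φ = 0.799852, cos φ = 0.600197, sin λ = -0.012950, cos λ = 0.999916.
North component: ΔN = −sin φ cos λ·ΔX − sin φ sin λ·ΔY + cos φ·ΔZ = −(0.799852)(0.999916)(-222.6) − (0.799852)(-0.012950)(-66.2) + (0.600197)(607.2) = 541.79 m.
1° of latitude spans 110900 m, so Δφ = 541.79 / 110900 × 3600 = 17.587″.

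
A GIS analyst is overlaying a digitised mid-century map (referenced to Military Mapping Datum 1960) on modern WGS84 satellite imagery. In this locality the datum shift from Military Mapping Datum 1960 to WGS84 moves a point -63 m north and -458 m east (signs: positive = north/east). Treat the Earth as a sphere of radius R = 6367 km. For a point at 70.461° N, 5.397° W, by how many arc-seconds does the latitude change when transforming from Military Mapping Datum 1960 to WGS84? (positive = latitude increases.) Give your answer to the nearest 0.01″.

On a sphere of radius R, 1 rad of latitude = R, so Δφ = ΔN / R = -63.0 / 6367000 = -9.8948e-06 rad = -2.041″.

Δφ = -2.04″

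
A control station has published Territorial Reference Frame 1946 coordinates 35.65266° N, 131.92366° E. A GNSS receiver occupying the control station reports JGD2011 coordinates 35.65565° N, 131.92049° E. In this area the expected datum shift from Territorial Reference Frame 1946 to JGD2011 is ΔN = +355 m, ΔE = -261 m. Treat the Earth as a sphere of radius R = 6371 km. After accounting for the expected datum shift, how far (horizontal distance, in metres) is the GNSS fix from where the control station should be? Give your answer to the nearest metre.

34 m

Observed coordinate differences: Δφ = +0.00299°, Δλ = -0.00317°.
Converting to metres (1° lat = 111195 m, cos φ = 0.812565): observed ΔN = 332.5 m, observed ΔE = -286.4 m.
Subtracting the expected shift leaves a residual of 332.5 − (355) = -22.5 m north and -286.4 − (-261) = -25.4 m east.
Residual distance = √((-22.5)² + (-25.4)²) = 34.0 m.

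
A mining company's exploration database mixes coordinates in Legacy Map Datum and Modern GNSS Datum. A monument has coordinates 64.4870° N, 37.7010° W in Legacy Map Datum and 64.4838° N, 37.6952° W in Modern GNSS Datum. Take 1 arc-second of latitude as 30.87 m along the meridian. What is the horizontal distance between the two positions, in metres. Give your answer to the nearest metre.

Δφ = 64.4838° − 64.4870° = -0.0032°; Δλ = -37.6952° − -37.7010° = +0.0058°.
1° of latitude = 3600 × 30.87 = 111132 m.
ΔN = Δφ × 111132 = -355.6 m; ΔE = Δλ × 111132 × cos(64.4870°) = +0.0058 × 111132 × 0.430716 = 277.6 m.
Distance = √(ΔE² + ΔN²) = √(277.6² + (-355.6)²) = 451.2 m.

451 m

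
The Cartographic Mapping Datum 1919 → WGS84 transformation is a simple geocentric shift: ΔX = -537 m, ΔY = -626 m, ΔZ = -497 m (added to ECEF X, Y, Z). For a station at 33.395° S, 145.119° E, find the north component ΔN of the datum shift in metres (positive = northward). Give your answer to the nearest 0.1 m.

The local north axis is (−sin φ cos λ, −sin φ sin λ, cos φ), giving ΔN = 242.468 − 197.042 − 414.943 = -369.52 m.

ΔN = -369.5 m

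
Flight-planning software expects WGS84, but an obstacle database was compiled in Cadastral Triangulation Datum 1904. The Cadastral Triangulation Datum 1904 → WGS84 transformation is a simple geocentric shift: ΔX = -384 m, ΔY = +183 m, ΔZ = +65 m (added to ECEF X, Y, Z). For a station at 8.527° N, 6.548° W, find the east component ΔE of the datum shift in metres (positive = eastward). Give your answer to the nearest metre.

ΔE = 138 m

The local east axis at (φ, λ) is (−sin λ, cos λ, 0), so ΔE = −sin(-6.548°)·(-384) + cos(-6.548°)·183 = 138.02 m.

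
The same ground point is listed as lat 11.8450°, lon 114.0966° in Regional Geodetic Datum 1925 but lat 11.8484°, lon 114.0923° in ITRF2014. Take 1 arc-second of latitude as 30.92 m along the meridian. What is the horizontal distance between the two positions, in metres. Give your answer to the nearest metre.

602 m

Δφ = 11.8484° − 11.8450° = +0.0034°; Δλ = 114.0923° − 114.0966° = -0.0043°.
1° of latitude = 3600 × 30.92 = 111312 m.
ΔN = Δφ × 111312 = 378.5 m; ΔE = Δλ × 111312 × cos(11.8450°) = -0.0043 × 111312 × 0.978706 = -468.4 m.
Distance = √(ΔE² + ΔN²) = √((-468.4)² + 378.5²) = 602.2 m.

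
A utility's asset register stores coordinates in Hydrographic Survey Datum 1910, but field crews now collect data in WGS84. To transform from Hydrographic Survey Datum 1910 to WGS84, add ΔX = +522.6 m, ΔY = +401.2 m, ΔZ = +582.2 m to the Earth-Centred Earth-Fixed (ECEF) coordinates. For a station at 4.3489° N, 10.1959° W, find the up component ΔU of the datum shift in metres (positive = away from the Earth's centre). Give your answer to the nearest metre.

The local up (radial) axis is (cos φ cos λ, cos φ sin λ, sin φ), giving ΔU = 512.866 − 70.814 + 44.148 = 486.20 m.

ΔU = 486 m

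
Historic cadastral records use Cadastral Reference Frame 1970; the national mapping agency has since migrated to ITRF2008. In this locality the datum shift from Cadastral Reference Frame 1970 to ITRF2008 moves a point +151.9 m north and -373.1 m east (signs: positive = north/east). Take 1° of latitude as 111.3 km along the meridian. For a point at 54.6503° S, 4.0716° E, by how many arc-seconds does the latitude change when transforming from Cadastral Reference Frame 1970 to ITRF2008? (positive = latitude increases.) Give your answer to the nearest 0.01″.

1° of latitude = 111.3 km, so Δφ = 151.9 / 111300 = 0.0013648° = 4.913″.

Δφ = 4.91″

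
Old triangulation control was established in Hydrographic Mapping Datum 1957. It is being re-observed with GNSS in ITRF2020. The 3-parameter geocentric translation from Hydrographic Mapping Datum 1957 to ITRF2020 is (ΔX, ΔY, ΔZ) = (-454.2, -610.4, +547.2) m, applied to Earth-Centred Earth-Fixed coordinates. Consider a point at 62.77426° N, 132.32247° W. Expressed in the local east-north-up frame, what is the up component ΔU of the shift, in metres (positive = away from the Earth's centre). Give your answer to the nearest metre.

ΔU = 833 m

The local up (radial) axis is (cos φ cos λ, cos φ sin λ, sin φ), giving ΔU = 139.909 + 206.473 + 486.576 = 832.96 m.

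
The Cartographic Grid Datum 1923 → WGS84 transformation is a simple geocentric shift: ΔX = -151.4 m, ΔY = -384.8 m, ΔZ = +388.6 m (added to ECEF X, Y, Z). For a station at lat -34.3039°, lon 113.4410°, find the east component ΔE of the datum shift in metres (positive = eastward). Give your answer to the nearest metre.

ΔE = 292 m

The local east axis at (φ, λ) is (−sin λ, cos λ, 0), so ΔE = −sin(113.4410°)·(-151.4) + cos(113.4410°)·(-384.8) = 291.98 m.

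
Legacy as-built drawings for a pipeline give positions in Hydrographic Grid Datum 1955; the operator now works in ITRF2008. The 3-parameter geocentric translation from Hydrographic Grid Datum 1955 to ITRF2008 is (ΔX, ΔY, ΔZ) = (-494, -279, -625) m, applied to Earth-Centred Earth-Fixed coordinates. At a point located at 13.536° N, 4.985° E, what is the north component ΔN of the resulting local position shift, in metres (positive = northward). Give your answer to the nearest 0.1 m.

ΔN = -486.8 m

The local north axis is (−sin φ cos λ, −sin φ sin λ, cos φ), giving ΔN = 115.186 + 5.674 − 607.639 = -486.78 m.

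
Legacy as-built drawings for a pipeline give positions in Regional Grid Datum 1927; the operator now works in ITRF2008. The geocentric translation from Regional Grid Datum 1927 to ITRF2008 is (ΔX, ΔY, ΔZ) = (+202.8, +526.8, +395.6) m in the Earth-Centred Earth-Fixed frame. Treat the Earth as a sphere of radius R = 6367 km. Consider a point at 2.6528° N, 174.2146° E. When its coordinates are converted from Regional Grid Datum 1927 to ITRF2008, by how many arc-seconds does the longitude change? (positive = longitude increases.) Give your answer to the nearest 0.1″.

Δλ = -17.7″

sin φ = 0.046284, cos φ = 0.998928, sin λ = 0.100803, cos λ = -0.994906.
East component: ΔE = −sin λ·ΔX + cos λ·ΔY = −(0.100803)(202.8) + (-0.994906)(526.8) = -544.56 m.
1° of latitude spans πR/180 = 111125 m; at latitude φ, 1° of longitude spans that × cos φ = 111006.0 m, so Δλ = -544.56 / 111006.0 × 3600 = -17.660″.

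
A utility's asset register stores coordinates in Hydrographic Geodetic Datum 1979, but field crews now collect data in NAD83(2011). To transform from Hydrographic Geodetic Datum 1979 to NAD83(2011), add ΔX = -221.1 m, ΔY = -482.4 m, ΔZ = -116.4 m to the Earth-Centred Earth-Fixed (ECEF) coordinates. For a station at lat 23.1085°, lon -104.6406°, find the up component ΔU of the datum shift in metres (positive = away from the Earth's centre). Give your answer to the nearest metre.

At φ = 23.1085°, λ = -104.6406°: sin φ = 0.392474, cos φ = 0.919763, sin λ = -0.967530, cos λ = -0.252755.
ΔU = cos φ cos λ·ΔX + cos φ sin λ·ΔY + sin φ·ΔZ = (0.919763)(-0.252755)(-221.1) + (0.919763)(-0.967530)(-482.4) + (0.392474)(-116.4) = 435.00 m.

ΔU = 435 m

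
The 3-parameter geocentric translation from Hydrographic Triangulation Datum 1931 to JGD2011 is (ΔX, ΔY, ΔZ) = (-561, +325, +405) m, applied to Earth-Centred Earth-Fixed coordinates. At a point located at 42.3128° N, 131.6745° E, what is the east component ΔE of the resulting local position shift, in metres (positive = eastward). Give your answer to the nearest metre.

ΔE = 203 m

The local east axis at (φ, λ) is (−sin λ, cos λ, 0), so ΔE = −sin(131.6745°)·(-561) + cos(131.6745°)·325 = 202.94 m.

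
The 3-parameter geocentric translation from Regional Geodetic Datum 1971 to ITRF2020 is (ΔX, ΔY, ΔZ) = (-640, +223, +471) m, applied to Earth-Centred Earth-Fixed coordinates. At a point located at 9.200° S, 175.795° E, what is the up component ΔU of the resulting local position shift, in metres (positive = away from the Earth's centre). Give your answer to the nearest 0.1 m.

ΔU = 570.9 m

The local up (radial) axis is (cos φ cos λ, cos φ sin λ, sin φ), giving ΔU = 630.067 + 16.141 − 75.304 = 570.90 m.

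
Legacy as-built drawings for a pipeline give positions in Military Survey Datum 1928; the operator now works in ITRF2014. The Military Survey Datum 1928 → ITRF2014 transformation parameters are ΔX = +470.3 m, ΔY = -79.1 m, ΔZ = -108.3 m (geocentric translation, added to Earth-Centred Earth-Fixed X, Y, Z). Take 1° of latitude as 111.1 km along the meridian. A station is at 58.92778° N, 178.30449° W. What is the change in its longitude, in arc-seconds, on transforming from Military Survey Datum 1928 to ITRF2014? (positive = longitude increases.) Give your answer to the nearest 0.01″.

sin φ = 0.856517, cos φ = 0.516118, sin λ = -0.029588, cos λ = -0.999562.
East component: ΔE = −sin λ·ΔX + cos λ·ΔY = −(-0.029588)(470.3) + (-0.999562)(-79.1) = 92.98 m.
1° of latitude spans 111100 m; at latitude φ, 1° of longitude spans that × cos φ = 57340.7 m, so Δλ = 92.98 / 57340.7 × 3600 = 5.838″.

Δλ = 5.84″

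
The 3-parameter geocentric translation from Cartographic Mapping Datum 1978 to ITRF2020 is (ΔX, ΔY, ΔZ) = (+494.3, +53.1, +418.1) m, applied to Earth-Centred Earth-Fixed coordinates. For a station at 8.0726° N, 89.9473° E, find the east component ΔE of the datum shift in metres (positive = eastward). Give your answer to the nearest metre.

ΔE = -494 m

The local east axis at (φ, λ) is (−sin λ, cos λ, 0), so ΔE = −sin(89.9473°)·494.3 + cos(89.9473°)·53.1 = -494.25 m.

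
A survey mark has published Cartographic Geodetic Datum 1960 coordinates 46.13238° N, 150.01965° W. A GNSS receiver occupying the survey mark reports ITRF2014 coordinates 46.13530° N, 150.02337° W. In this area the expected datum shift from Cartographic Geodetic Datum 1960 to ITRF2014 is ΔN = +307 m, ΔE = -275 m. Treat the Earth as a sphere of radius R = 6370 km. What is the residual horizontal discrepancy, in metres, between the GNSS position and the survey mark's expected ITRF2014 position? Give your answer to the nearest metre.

21 m

Observed coordinate differences: Δφ = +0.00292°, Δλ = -0.00372°.
Converting to metres (1° lat = 111177 m, cos φ = 0.692995): observed ΔN = 324.6 m, observed ΔE = -286.6 m.
Subtracting the expected shift leaves a residual of 324.6 − (307) = 17.6 m north and -286.6 − (-275) = -11.6 m east.
Residual distance = √(17.6² + (-11.6)²) = 21.1 m.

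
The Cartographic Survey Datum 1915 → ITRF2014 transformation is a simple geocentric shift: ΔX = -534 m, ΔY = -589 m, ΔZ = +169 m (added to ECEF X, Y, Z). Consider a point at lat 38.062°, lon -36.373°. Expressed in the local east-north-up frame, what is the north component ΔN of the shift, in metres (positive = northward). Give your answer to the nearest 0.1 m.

ΔN = 182.8 m

The local north axis is (−sin φ cos λ, −sin φ sin λ, cos φ), giving ΔN = 265.078 − 215.348 + 133.061 = 182.79 m.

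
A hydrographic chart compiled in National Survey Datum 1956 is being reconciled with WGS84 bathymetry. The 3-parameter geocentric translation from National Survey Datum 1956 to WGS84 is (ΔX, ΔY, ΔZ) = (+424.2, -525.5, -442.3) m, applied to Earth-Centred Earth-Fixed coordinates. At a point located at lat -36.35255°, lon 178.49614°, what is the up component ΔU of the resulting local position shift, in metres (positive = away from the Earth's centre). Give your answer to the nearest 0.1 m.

At φ = -36.35255°, λ = 178.49614°: sin φ = -0.592752, cos φ = 0.805385, sin λ = 0.026244, cos λ = -0.999656.
ΔU = cos φ cos λ·ΔX + cos φ sin λ·ΔY + sin φ·ΔZ = (0.805385)(-0.999656)(424.2) + (0.805385)(0.026244)(-525.5) + (-0.592752)(-442.3) = -90.46 m.

ΔU = -90.5 m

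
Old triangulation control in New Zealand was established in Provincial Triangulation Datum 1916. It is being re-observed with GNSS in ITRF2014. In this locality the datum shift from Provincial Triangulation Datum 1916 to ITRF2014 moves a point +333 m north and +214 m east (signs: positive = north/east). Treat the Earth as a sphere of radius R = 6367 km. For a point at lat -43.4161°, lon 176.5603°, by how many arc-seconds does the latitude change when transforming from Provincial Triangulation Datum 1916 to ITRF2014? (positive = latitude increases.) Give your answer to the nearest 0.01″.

On a sphere of radius R, 1 rad of latitude = R, so Δφ = ΔN / R = 333.0 / 6367000 = 5.2301e-05 rad = 10.788″.

Δφ = 10.79″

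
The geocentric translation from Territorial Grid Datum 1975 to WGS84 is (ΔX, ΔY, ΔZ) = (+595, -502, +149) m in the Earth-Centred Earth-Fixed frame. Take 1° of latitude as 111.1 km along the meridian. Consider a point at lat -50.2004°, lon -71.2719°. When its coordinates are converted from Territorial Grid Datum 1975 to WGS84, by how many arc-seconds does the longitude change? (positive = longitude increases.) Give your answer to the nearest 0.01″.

Δλ = 20.37″

sin φ = -0.768288, cos φ = 0.640104, sin λ = -0.947053, cos λ = 0.321077.
East component: ΔE = −sin λ·ΔX + cos λ·ΔY = −(-0.947053)(595) + (0.321077)(-502) = 402.32 m.
1° of latitude spans 111100 m; at latitude φ, 1° of longitude spans that × cos φ = 71115.6 m, so Δλ = 402.32 / 71115.6 × 3600 = 20.366″.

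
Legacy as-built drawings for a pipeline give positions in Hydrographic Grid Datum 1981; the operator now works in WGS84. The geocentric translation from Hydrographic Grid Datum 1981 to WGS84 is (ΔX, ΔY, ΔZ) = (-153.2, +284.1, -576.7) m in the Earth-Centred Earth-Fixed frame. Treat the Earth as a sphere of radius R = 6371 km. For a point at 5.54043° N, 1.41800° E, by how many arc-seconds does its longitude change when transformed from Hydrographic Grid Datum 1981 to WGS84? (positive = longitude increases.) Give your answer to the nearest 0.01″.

sin φ = 0.096548, cos φ = 0.995328, sin λ = 0.024746, cos λ = 0.999694.
East component: ΔE = −sin λ·ΔX + cos λ·ΔY = −(0.024746)(-153.2) + (0.999694)(284.1) = 287.80 m.
1° of latitude spans πR/180 = 111195 m; at latitude φ, 1° of longitude spans that × cos φ = 110675.5 m, so Δλ = 287.80 / 110675.5 × 3600 = 9.362″.

Δλ = 9.36″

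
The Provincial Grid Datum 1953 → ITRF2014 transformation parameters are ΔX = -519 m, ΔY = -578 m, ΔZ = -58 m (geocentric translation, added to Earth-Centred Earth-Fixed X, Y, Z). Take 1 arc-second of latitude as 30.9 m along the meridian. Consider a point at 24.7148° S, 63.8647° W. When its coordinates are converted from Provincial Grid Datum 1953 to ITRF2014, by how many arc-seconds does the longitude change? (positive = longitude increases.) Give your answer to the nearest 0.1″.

Δλ = -25.7″

sin φ = -0.418102, cos φ = 0.908400, sin λ = -0.897756, cos λ = 0.440492.
East component: ΔE = −sin λ·ΔX + cos λ·ΔY = −(-0.897756)(-519) + (0.440492)(-578) = -720.54 m.
1° of latitude spans 3600 × 30.90 = 111240 m; at latitude φ, 1° of longitude spans that × cos φ = 101050.4 m, so Δλ = -720.54 / 101050.4 × 3600 = -25.670″.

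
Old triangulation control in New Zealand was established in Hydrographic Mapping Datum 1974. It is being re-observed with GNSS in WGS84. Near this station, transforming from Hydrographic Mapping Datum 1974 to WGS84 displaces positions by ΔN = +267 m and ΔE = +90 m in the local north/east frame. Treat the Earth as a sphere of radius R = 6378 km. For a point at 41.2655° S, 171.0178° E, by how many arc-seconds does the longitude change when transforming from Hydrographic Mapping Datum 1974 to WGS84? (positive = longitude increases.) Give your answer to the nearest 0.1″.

Δλ = 3.9″

At latitude -41.2655°, cos φ = 0.751661.
One radian of longitude at latitude φ spans R cos φ, so Δλ = ΔE / (R cos φ) = 90.0 / (6378000 × 0.751661) = 1.8773e-05 rad = 3.872″.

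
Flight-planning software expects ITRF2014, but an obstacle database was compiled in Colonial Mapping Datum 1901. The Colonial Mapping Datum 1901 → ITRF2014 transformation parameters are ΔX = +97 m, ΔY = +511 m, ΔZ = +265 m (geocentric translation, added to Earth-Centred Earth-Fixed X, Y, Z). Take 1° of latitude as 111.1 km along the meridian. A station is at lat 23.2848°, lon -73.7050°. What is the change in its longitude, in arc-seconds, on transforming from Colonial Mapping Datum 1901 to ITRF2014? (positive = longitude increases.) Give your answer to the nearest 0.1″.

Δλ = 8.3″

sin φ = 0.395302, cos φ = 0.918551, sin λ = -0.959830, cos λ = 0.280583.
East component: ΔE = −sin λ·ΔX + cos λ·ΔY = −(-0.959830)(97) + (0.280583)(511) = 236.48 m.
1° of latitude spans 111100 m; at latitude φ, 1° of longitude spans that × cos φ = 102051.0 m, so Δλ = 236.48 / 102051.0 × 3600 = 8.342″.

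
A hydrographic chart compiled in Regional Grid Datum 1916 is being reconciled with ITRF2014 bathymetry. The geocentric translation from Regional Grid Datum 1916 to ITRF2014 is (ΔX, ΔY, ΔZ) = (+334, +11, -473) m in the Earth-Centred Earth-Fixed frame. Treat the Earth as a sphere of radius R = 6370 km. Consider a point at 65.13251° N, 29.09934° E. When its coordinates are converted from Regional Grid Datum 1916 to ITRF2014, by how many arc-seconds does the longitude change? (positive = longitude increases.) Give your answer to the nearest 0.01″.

sin φ = 0.907283, cos φ = 0.420521, sin λ = 0.486325, cos λ = 0.873778.
East component: ΔE = −sin λ·ΔX + cos λ·ΔY = −(0.486325)(334) + (0.873778)(11) = -152.82 m.
1° of latitude spans πR/180 = 111177 m; at latitude φ, 1° of longitude spans that × cos φ = 46752.5 m, so Δλ = -152.82 / 46752.5 × 3600 = -11.767″.

Δλ = -11.77″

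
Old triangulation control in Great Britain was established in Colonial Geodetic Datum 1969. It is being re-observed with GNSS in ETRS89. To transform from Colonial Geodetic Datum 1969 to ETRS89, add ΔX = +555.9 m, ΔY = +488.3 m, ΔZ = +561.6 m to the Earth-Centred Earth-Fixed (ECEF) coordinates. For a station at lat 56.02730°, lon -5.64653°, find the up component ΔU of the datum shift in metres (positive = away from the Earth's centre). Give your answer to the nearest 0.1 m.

At φ = 56.02730°, λ = -5.64653°: sin φ = 0.829304, cos φ = 0.558798, sin λ = -0.098391, cos λ = 0.995148.
ΔU = cos φ cos λ·ΔX + cos φ sin λ·ΔY + sin φ·ΔZ = (0.558798)(0.995148)(555.9) + (0.558798)(-0.098391)(488.3) + (0.829304)(561.6) = 748.02 m.

ΔU = 748.0 m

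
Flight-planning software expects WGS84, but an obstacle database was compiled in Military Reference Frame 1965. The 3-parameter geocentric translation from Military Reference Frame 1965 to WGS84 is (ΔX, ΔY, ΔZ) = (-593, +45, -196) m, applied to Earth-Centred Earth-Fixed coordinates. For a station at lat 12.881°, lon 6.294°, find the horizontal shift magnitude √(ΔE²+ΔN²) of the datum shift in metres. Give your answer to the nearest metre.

At φ = 12.881°, λ = 6.294°: sin φ = 0.222927, cos φ = 0.974835, sin λ = 0.109630, cos λ = 0.993972.
ΔE = −sin λ·ΔX + cos λ·ΔY = −(0.109630)·(-593) + (0.993972)·(45) = 109.74 m.
ΔN = −sin φ cos λ·ΔX − sin φ sin λ·ΔY + cos φ·ΔZ = −(0.222927)(0.993972)(-593) − (0.222927)(0.109630)(45) + (0.974835)(-196) = -60.77 m.
Horizontal magnitude = √(ΔE² + ΔN²) = √(109.74² + (-60.77)²) = 125.44 m.

125 m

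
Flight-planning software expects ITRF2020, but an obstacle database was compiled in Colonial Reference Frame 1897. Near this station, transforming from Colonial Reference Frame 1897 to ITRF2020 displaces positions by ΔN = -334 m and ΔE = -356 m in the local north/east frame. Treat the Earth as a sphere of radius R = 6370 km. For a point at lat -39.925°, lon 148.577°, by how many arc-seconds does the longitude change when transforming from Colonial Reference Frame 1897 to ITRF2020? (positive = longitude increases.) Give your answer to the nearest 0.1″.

Δλ = -15.0″

At latitude -39.925°, cos φ = 0.766885.
One radian of longitude at latitude φ spans R cos φ, so Δλ = ΔE / (R cos φ) = -356.0 / (6370000 × 0.766885) = -7.2875e-05 rad = -15.032″.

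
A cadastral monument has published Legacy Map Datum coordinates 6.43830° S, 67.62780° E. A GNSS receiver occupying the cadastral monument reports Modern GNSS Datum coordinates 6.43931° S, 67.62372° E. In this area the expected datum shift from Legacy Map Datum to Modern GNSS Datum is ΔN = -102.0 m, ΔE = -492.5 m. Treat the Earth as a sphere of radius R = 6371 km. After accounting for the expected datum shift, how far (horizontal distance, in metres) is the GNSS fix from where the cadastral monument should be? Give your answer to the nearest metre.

Observed coordinate differences: Δφ = -0.00101°, Δλ = -0.00408°.
Converting to metres (1° lat = 111195 m, cos φ = 0.993693): observed ΔN = -112.3 m, observed ΔE = -450.8 m.
Subtracting the expected shift leaves a residual of -112.3 − (-102.0) = -10.3 m north and -450.8 − (-492.5) = 41.7 m east.
Residual distance = √((-10.3)² + 41.7²) = 42.9 m.

43 m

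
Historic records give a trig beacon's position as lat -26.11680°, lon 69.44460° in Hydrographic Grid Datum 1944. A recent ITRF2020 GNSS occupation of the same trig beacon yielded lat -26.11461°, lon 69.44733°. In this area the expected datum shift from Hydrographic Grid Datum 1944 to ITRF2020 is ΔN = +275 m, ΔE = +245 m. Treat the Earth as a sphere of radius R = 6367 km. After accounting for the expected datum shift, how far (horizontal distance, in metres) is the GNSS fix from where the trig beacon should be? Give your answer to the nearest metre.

42 m

Observed coordinate differences: Δφ = +0.00219°, Δλ = +0.00273°.
Converting to metres (1° lat = 111125 m, cos φ = 0.897899): observed ΔN = 243.4 m, observed ΔE = 272.4 m.
Subtracting the expected shift leaves a residual of 243.4 − (275) = -31.6 m north and 272.4 − (245) = 27.4 m east.
Residual distance = √((-31.6)² + 27.4²) = 41.9 m.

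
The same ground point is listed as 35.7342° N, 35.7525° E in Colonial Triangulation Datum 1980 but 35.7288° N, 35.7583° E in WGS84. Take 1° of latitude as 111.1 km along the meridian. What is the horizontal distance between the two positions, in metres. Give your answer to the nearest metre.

796 m

Δφ = 35.7288° − 35.7342° = -0.0054°; Δλ = 35.7583° − 35.7525° = +0.0058°.
ΔN = Δφ × 111100 = -599.9 m; ΔE = Δλ × 111100 × cos(35.7342°) = +0.0058 × 111100 × 0.811735 = 523.1 m.
Distance = √(ΔE² + ΔN²) = √(523.1² + (-599.9)²) = 795.9 m.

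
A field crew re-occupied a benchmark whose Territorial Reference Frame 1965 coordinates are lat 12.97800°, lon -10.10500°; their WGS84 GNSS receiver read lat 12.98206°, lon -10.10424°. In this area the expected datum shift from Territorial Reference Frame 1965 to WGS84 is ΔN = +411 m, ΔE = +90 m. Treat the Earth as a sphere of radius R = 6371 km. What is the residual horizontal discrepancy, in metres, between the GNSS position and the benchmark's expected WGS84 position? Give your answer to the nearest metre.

41 m

Observed coordinate differences: Δφ = +0.00406°, Δλ = +0.00076°.
Converting to metres (1° lat = 111195 m, cos φ = 0.974456): observed ΔN = 451.5 m, observed ΔE = 82.3 m.
Subtracting the expected shift leaves a residual of 451.5 − (411) = 40.5 m north and 82.3 − (90) = -7.7 m east.
Residual distance = √(40.5² + (-7.7)²) = 41.2 m.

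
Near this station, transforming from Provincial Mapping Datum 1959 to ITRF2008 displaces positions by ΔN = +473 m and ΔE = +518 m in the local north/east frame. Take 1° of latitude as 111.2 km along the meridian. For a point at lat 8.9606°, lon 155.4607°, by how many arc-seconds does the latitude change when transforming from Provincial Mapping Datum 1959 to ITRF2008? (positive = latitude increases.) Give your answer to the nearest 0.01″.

1° of latitude = 111.2 km, so Δφ = 473.0 / 111200 = 0.0042536° = 15.313″.

Δφ = 15.31″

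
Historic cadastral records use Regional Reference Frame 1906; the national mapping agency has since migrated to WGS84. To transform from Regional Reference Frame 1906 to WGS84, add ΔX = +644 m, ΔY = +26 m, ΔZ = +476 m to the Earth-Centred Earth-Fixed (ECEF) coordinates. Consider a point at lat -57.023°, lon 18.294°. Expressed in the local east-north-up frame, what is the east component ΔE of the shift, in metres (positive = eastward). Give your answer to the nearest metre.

At φ = -57.023°, λ = 18.294°: sin φ = -0.838889, cos φ = 0.544302, sin λ = 0.313893, cos λ = 0.949458.
ΔE = −sin λ·ΔX + cos λ·ΔY = −(0.313893)·(644) + (0.949458)·(26) = -177.46 m.

ΔE = -177 m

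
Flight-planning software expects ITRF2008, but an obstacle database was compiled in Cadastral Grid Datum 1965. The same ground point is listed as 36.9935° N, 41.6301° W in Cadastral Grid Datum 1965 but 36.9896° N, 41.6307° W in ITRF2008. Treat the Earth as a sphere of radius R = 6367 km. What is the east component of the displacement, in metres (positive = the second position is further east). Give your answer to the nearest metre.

ΔE = -53 m

Δφ = 36.9896° − 36.9935° = -0.0039°; Δλ = -41.6307° − -41.6301° = -0.0006°.
1° along a meridian = πR/180 = 111125 m.
ΔN = Δφ × 111125 = -433.4 m; ΔE = Δλ × 111125 × cos(36.9935°) = -0.0006 × 111125 × 0.798704 = -53.3 m.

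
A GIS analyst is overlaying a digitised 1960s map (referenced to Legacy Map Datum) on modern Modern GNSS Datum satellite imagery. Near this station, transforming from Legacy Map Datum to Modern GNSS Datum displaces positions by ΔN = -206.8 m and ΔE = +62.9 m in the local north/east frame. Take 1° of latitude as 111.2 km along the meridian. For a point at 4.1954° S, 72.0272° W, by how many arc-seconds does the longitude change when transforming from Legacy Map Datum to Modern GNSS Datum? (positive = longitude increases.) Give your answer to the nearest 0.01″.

At latitude -4.1954°, cos φ = 0.997320.
1° of longitude at this latitude = 111.2 × cos φ = 110.90 km, so Δλ = 62.9 / 110902.0 = 0.0005672° = 2.042″.

Δλ = 2.04″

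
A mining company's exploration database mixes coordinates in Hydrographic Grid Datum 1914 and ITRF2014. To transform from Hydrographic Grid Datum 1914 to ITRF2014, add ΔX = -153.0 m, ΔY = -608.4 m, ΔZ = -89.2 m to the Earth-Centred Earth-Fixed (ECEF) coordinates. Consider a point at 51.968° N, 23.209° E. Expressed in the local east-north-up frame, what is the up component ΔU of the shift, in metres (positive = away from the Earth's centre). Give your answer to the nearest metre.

At φ = 51.968°, λ = 23.209°: sin φ = 0.787667, cos φ = 0.616101, sin λ = 0.394086, cos λ = 0.919073.
ΔU = cos φ cos λ·ΔX + cos φ sin λ·ΔY + sin φ·ΔZ = (0.616101)(0.919073)(-153.0) + (0.616101)(0.394086)(-608.4) + (0.787667)(-89.2) = -304.61 m.

ΔU = -305 m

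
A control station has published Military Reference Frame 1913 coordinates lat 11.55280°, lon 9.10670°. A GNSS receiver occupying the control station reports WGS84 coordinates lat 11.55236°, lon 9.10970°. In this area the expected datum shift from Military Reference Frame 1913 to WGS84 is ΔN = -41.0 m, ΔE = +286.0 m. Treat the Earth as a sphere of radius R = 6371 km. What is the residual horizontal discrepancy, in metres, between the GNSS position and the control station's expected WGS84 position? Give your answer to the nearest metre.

42 m

Observed coordinate differences: Δφ = -0.00044°, Δλ = +0.00300°.
Converting to metres (1° lat = 111195 m, cos φ = 0.979741): observed ΔN = -48.9 m, observed ΔE = 326.8 m.
Subtracting the expected shift leaves a residual of -48.9 − (-41.0) = -7.9 m north and 326.8 − (286.0) = 40.8 m east.
Residual distance = √((-7.9)² + 40.8²) = 41.6 m.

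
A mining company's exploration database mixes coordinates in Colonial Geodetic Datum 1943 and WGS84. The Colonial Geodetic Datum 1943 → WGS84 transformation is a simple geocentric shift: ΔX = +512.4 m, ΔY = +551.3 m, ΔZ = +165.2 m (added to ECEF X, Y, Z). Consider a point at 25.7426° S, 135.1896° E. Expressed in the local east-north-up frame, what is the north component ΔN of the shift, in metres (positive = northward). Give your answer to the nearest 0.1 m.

ΔN = 159.7 m

The local north axis is (−sin φ cos λ, −sin φ sin λ, cos φ), giving ΔN = -157.887 + 168.752 + 148.805 = 159.67 m.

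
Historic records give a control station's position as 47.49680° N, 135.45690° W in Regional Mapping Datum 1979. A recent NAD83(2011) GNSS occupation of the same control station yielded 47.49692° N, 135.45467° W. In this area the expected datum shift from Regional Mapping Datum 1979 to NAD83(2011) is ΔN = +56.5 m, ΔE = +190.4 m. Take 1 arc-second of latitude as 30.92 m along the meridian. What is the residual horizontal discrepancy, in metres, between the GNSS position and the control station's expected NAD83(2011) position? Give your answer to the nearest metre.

Observed coordinate differences: Δφ = +0.00012°, Δλ = +0.00223°.
Converting to metres (1° lat = 111312 m, cos φ = 0.675631): observed ΔN = 13.4 m, observed ΔE = 167.7 m.
Subtracting the expected shift leaves a residual of 13.4 − (56.5) = -43.1 m north and 167.7 − (190.4) = -22.7 m east.
Residual distance = √((-43.1)² + (-22.7)²) = 48.7 m.

49 m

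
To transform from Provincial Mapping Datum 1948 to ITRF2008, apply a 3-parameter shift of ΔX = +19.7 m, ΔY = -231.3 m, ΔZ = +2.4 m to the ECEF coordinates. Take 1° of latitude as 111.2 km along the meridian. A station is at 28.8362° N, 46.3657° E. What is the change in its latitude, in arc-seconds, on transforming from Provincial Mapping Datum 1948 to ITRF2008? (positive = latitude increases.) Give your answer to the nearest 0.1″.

sin φ = 0.482307, cos φ = 0.876002, sin λ = 0.723759, cos λ = 0.690053.
North component: ΔN = −sin φ cos λ·ΔX − sin φ sin λ·ΔY + cos φ·ΔZ = −(0.482307)(0.690053)(19.7) − (0.482307)(0.723759)(-231.3) + (0.876002)(2.4) = 76.29 m.
1° of latitude spans 111200 m, so Δφ = 76.29 / 111200 × 3600 = 2.470″.

Δφ = 2.5″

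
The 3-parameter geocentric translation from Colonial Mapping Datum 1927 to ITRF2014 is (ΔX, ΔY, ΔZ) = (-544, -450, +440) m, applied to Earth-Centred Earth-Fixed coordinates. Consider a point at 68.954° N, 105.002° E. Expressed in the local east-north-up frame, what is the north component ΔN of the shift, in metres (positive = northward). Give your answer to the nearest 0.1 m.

ΔN = 432.3 m

The local north axis is (−sin φ cos λ, −sin φ sin λ, cos φ), giving ΔN = -131.422 + 405.667 + 158.012 = 432.26 m.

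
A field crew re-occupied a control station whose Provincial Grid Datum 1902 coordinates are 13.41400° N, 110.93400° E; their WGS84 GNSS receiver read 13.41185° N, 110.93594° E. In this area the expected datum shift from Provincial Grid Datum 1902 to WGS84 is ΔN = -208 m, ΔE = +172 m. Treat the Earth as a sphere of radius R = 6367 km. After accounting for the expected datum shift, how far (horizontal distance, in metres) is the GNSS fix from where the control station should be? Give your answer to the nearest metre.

49 m

Observed coordinate differences: Δφ = -0.00215°, Δλ = +0.00194°.
Converting to metres (1° lat = 111125 m, cos φ = 0.972719): observed ΔN = -238.9 m, observed ΔE = 209.7 m.
Subtracting the expected shift leaves a residual of -238.9 − (-208) = -30.9 m north and 209.7 − (172) = 37.7 m east.
Residual distance = √((-30.9)² + 37.7²) = 48.8 m.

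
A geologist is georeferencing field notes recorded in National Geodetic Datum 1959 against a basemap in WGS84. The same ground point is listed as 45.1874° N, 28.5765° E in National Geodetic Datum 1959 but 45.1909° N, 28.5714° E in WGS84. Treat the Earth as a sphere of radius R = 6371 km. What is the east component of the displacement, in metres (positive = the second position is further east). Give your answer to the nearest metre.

ΔE = -400 m

Δφ = 45.1909° − 45.1874° = +0.0035°; Δλ = 28.5714° − 28.5765° = -0.0051°.
1° along a meridian = πR/180 = 111195 m.
ΔN = Δφ × 111195 = 389.2 m; ΔE = Δλ × 111195 × cos(45.1874°) = -0.0051 × 111195 × 0.704790 = -399.7 m.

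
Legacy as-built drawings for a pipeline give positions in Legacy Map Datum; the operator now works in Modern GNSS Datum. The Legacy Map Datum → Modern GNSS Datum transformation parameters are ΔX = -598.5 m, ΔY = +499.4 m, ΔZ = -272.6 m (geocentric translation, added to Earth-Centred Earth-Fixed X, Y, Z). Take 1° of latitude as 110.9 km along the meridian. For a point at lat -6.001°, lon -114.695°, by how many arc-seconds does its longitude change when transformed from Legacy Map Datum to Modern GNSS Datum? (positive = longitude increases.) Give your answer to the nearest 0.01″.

sin φ = -0.104546, cos φ = 0.994520, sin λ = -0.908545, cos λ = -0.417788.
East component: ΔE = −sin λ·ΔX + cos λ·ΔY = −(-0.908545)(-598.5) + (-0.417788)(499.4) = -752.41 m.
1° of latitude spans 110900 m; at latitude φ, 1° of longitude spans that × cos φ = 110292.3 m, so Δλ = -752.41 / 110292.3 × 3600 = -24.559″.

Δλ = -24.56″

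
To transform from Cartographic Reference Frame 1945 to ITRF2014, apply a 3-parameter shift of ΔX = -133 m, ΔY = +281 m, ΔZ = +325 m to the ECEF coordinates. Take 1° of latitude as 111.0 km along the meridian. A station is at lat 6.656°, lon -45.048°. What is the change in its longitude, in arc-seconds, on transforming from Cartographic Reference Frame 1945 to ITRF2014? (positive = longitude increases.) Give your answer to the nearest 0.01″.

sin φ = 0.115908, cos φ = 0.993260, sin λ = -0.707699, cos λ = 0.706514.
East component: ΔE = −sin λ·ΔX + cos λ·ΔY = −(-0.707699)(-133) + (0.706514)(281) = 104.41 m.
1° of latitude spans 111000 m; at latitude φ, 1° of longitude spans that × cos φ = 110251.9 m, so Δλ = 104.41 / 110251.9 × 3600 = 3.409″.

Δλ = 3.41″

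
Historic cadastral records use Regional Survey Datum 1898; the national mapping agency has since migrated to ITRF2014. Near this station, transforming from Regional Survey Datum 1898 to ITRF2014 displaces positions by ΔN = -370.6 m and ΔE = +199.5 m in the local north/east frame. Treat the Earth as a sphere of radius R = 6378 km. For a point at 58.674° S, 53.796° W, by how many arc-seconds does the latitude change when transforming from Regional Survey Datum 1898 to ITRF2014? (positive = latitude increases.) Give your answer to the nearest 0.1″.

Δφ = -12.0″

On a sphere of radius R, 1 rad of latitude = R, so Δφ = ΔN / R = -370.6 / 6378000 = -5.8106e-05 rad = -11.985″.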